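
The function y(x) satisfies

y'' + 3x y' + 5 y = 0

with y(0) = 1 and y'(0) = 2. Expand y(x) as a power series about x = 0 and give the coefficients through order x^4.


Ansatz: y(x) = sum_{n>=0} a_n x^n, so y'(x) = sum_{n>=1} n a_n x^(n-1) and y''(x) = sum_{n>=2} n(n-1) a_n x^(n-2).
Substitute into P(x) y'' + Q(x) y' + R(x) y = 0 with P(x) = 1, Q(x) = 3x, R(x) = 5, and match powers of x.
Initial conditions: a_0 = 1, a_1 = 2.
Setting the coefficient of each power of x to zero and solving order by order (substituting the coefficients already found):
  x^0: 2 a_2 + 5 a_0 = 0  ->  2 a_2 = -5 a_0 = -5  ->  a_2 = -5/2
  x^1: 6 a_3 + 8 a_1 = 0  ->  6 a_3 = -8 a_1 = -16  ->  a_3 = -8/3
  x^2: 12 a_4 + 11 a_2 = 0  ->  12 a_4 = -11 a_2 = 55/2  ->  a_4 = 55/24
Truncated series: y(x) = 1 + 2 x - (5/2) x^2 - (8/3) x^3 + (55/24) x^4 + O(x^5).

a_0 = 1; a_1 = 2; a_2 = -5/2; a_3 = -8/3; a_4 = 55/24


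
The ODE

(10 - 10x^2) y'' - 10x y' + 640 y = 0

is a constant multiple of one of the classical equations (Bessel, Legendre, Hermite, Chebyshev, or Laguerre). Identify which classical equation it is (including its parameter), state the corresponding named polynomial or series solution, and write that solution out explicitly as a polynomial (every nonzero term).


All three coefficients share the factor 10; dividing through by 10 gives  (1 - x^2) y'' - x y' + 64 y = 0.
This matches the Chebyshev equation (1 - x^2) y'' - x y' + n^2 y = 0 (note the -x y' term, not -2x y') with n^2 = 64, so n = 8; the polynomial solution is T_8(x).
With y = sum_k a_k x^k, matching x^k gives (k+2)(k+1) a_{k+2} = (k^2 - n^2) a_k = (k - 8)(k + 8) a_k. The right side vanishes at k = 8, so the series with the parity of 8 terminates at degree 8.
Standard normalization: leading coefficient of T_n is 2^(n-1), so a_8 = 2^7 = 128. Work downward with a_k = (k+1)(k+2) a_{k+2} / ((k - 8)(k + 8)):
  a_6 = (7)(8)(128) / ((6 - 8)(6 + 8)) = 7168/(-28) = -256
  a_4 = (5)(6)(-256) / ((4 - 8)(4 + 8)) = -7680/(-48) = 160
  a_2 = (3)(4)(160) / ((2 - 8)(2 + 8)) = 1920/(-60) = -32
  a_0 = (1)(2)(-32) / ((0 - 8)(0 + 8)) = -64/(-64) = 1
Hence T_8(x) = 128 x^8 - 256 x^6 + 160 x^4 - 32 x^2 + 1.

T_8(x); series = 128 x^8 - 256 x^6 + 160 x^4 - 32 x^2 + 1


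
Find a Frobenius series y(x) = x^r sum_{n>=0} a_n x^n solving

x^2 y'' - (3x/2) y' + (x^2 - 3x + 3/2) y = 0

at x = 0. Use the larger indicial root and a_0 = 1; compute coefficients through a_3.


Write in Frobenius form y'' + (p(x)/x) y' + (q(x)/x^2) y = 0:
  p(x) = -3/2,  q(x) = x^2 - 3x + 3/2.
Indicial equation: r(r-1) + (-3/2) r + (3/2) = 0 -> roots r_1 = 3/2, r_2 = 1.
Take r = r_1 = 3/2. Let y(x) = x^r sum_{n>=0} a_n x^n with a_0 = 1.
Substitute y = x^r sum a_n x^n and match x^{r+n}. The recurrence is
  D(n) a_n - 3 a_{n-1} + 1 a_{n-2} = 0,  where D(n) = (r+n)(r+n-1) + (-3/2)(r+n) + (3/2).
  a_n = [3 a_{n-1} - 1 a_{n-2}] / D(n).
Since the indicial polynomial factors as (r - r_1)(r - r_2), D(n) = (r_1 + n - r_1)(r_1 + n - r_2) = n(n + 1/2).
Evaluating step by step (a_0 = 1):
  n = 1: D(1) = 1(1 + 1/2) = 3/2; numerator = 3(1) = 3; a_1 = (3)/(3/2) = 2
  n = 2: D(2) = 2(2 + 1/2) = 5; numerator = 3(2) - 1(1) = 5; a_2 = (5)/(5) = 1
  n = 3: D(3) = 3(3 + 1/2) = 21/2; numerator = 3(1) - 1(2) = 1; a_3 = (1)/(21/2) = 2/21

r = 3/2; a_0 = 1; a_1 = 2; a_2 = 1; a_3 = 2/21


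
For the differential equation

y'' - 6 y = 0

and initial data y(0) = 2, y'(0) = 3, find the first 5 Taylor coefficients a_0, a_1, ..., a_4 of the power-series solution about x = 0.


Ansatz: y(x) = sum_{n>=0} a_n x^n, so y'(x) = sum_{n>=1} n a_n x^(n-1) and y''(x) = sum_{n>=2} n(n-1) a_n x^(n-2).
Substitute into P(x) y'' + Q(x) y' + R(x) y = 0 with P(x) = 1, Q(x) = 0, R(x) = -6, and match powers of x.
Initial conditions: a_0 = 2, a_1 = 3.
Setting the coefficient of each power of x to zero and solving order by order (substituting the coefficients already found):
  x^0: 2 a_2 - 6 a_0 = 0  ->  2 a_2 = 6 a_0 = 12  ->  a_2 = 6
  x^1: 6 a_3 - 6 a_1 = 0  ->  6 a_3 = 6 a_1 = 18  ->  a_3 = 3
  x^2: 12 a_4 - 6 a_2 = 0  ->  12 a_4 = 6 a_2 = 36  ->  a_4 = 3
Truncated series: y(x) = 2 + 3 x + 6 x^2 + 3 x^3 + 3 x^4 + O(x^5).

a_0 = 2; a_1 = 3; a_2 = 6; a_3 = 3; a_4 = 3


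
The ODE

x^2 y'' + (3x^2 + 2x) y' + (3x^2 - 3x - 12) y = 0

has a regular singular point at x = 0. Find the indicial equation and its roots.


Divide by x^2 to reach normal form y'' + P_1(x) y' + P_2(x) y = 0 with P_1(x) = 3 + 2/x and P_2(x) = 3 - 3/x - 12/x^2.
x = 0 is a singular point because the y'-coefficient 3 + 2/x has a pole at x = 0 and the y-coefficient 3 - 3/x - 12/x^2 has a pole at x = 0.
It is a regular singular point because x P_1(x) = p(x) = 3x + 2 and x^2 P_2(x) = q(x) = 3x^2 - 3x - 12 are polynomials, hence analytic at x = 0.
p(0) = 2,  q(0) = -12.
Indicial equation: r(r-1) + p(0) r + q(0) = 0, i.e. r^2 + (p(0) - 1) r + q(0) = 0, i.e. r^2 + 1 r - 12 = 0.
Discriminant: (1)^2 - 4(-12) = 49, so r = (-1 ± 7)/2.
Solving: r_1 = 3, r_2 = -4.

indicial: r^2 + 1 r - 12 = 0; roots r_1 = 3, r_2 = -4


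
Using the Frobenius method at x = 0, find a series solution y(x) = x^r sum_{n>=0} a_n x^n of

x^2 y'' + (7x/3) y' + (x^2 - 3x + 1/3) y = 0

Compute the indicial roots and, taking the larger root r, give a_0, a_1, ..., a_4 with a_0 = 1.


Write in Frobenius form y'' + (p(x)/x) y' + (q(x)/x^2) y = 0:
  p(x) = 7/3,  q(x) = x^2 - 3x + 1/3.
Indicial equation: r(r-1) + (7/3) r + (1/3) = 0 -> roots r_1 = -1/3, r_2 = -1.
Take r = r_1 = -1/3. Let y(x) = x^r sum_{n>=0} a_n x^n with a_0 = 1.
Substitute y = x^r sum a_n x^n and match x^{r+n}. The recurrence is
  D(n) a_n - 3 a_{n-1} + 1 a_{n-2} = 0,  where D(n) = (r+n)(r+n-1) + (7/3)(r+n) + (1/3).
  a_n = [3 a_{n-1} - 1 a_{n-2}] / D(n).
Since the indicial polynomial factors as (r - r_1)(r - r_2), D(n) = (r_1 + n - r_1)(r_1 + n - r_2) = n(n + 2/3).
Evaluating step by step (a_0 = 1):
  n = 1: D(1) = 1(1 + 2/3) = 5/3; numerator = 3(1) = 3; a_1 = (3)/(5/3) = 9/5
  n = 2: D(2) = 2(2 + 2/3) = 16/3; numerator = 3(9/5) - 1(1) = 22/5; a_2 = (22/5)/(16/3) = 33/40
  n = 3: D(3) = 3(3 + 2/3) = 11; numerator = 3(33/40) - 1(9/5) = 27/40; a_3 = (27/40)/(11) = 27/440
  n = 4: D(4) = 4(4 + 2/3) = 56/3; numerator = 3(27/440) - 1(33/40) = -141/220; a_4 = (-141/220)/(56/3) = -423/12320

r = -1/3; a_0 = 1; a_1 = 9/5; a_2 = 33/40; a_3 = 27/440; a_4 = -423/12320


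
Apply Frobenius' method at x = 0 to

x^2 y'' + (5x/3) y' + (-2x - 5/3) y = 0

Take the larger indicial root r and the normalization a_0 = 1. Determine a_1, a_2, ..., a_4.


Write in Frobenius form y'' + (p(x)/x) y' + (q(x)/x^2) y = 0:
  p(x) = 5/3,  q(x) = -2x - 5/3.
Indicial equation: r(r-1) + (5/3) r + (-5/3) = 0 -> roots r_1 = 1, r_2 = -5/3.
Take r = r_1 = 1. Let y(x) = x^r sum_{n>=0} a_n x^n with a_0 = 1.
Substitute y = x^r sum a_n x^n and match x^{r+n}. The recurrence is
  D(n) a_n - 2 a_{n-1} = 0,  where D(n) = (r+n)(r+n-1) + (5/3)(r+n) + (-5/3).
  a_n = 2 / D(n) * a_{n-1}.
Since the indicial polynomial factors as (r - r_1)(r - r_2), D(n) = (r_1 + n - r_1)(r_1 + n - r_2) = n(n + 8/3).
Evaluating step by step (a_0 = 1):
  n = 1: D(1) = 1(1 + 8/3) = 11/3; numerator = 2(1) = 2; a_1 = (2)/(11/3) = 6/11
  n = 2: D(2) = 2(2 + 8/3) = 28/3; numerator = 2(6/11) = 12/11; a_2 = (12/11)/(28/3) = 9/77
  n = 3: D(3) = 3(3 + 8/3) = 17; numerator = 2(9/77) = 18/77; a_3 = (18/77)/(17) = 18/1309
  n = 4: D(4) = 4(4 + 8/3) = 80/3; numerator = 2(18/1309) = 36/1309; a_4 = (36/1309)/(80/3) = 27/26180

r = 1; a_0 = 1; a_1 = 6/11; a_2 = 9/77; a_3 = 18/1309; a_4 = 27/26180


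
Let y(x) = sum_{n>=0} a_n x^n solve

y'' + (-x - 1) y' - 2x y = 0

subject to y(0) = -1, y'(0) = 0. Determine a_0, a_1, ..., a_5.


Ansatz: y(x) = sum_{n>=0} a_n x^n, so y'(x) = sum_{n>=1} n a_n x^(n-1) and y''(x) = sum_{n>=2} n(n-1) a_n x^(n-2).
Substitute into P(x) y'' + Q(x) y' + R(x) y = 0 with P(x) = 1, Q(x) = -x - 1, R(x) = -2x, and match powers of x.
Initial conditions: a_0 = -1, a_1 = 0.
Setting the coefficient of each power of x to zero and solving order by order (substituting the coefficients already found):
  x^0: 2 a_2 - a_1 = 0  ->  2 a_2 = a_1 = 0  ->  a_2 = 0
  x^1: 6 a_3 - 2 a_2 - a_1 - 2 a_0 = 0  ->  6 a_3 = 2 a_2 + a_1 + 2 a_0 = -2  ->  a_3 = -1/3
  x^2: 12 a_4 - 3 a_3 - 2 a_2 - 2 a_1 = 0  ->  12 a_4 = 3 a_3 + 2 a_2 + 2 a_1 = -1  ->  a_4 = -1/12
  x^3: 20 a_5 - 4 a_4 - 3 a_3 - 2 a_2 = 0  ->  20 a_5 = 4 a_4 + 3 a_3 + 2 a_2 = -4/3  ->  a_5 = -1/15
Truncated series: y(x) = -1 - (1/3) x^3 - (1/12) x^4 - (1/15) x^5 + O(x^6).

a_0 = -1; a_1 = 0; a_2 = 0; a_3 = -1/3; a_4 = -1/12; a_5 = -1/15


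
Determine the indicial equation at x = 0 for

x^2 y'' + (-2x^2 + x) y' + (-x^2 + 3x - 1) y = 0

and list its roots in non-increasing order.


Divide by x^2 to reach normal form y'' + P_1(x) y' + P_2(x) y = 0 with P_1(x) = -2 + 1/x and P_2(x) = -1 + 3/x - 1/x^2.
x = 0 is a singular point because the y'-coefficient -2 + 1/x has a pole at x = 0 and the y-coefficient -1 + 3/x - 1/x^2 has a pole at x = 0.
It is a regular singular point because x P_1(x) = p(x) = 1 - 2x and x^2 P_2(x) = q(x) = -x^2 + 3x - 1 are polynomials, hence analytic at x = 0.
p(0) = 1,  q(0) = -1.
Indicial equation: r(r-1) + p(0) r + q(0) = 0, i.e. r^2 + (p(0) - 1) r + q(0) = 0, i.e. r^2 - 1 = 0.
Discriminant: (0)^2 - 4(-1) = 4, so r = (0 ± 2)/2.
Solving: r_1 = 1, r_2 = -1.

indicial: r^2 - 1 = 0; roots r_1 = 1, r_2 = -1


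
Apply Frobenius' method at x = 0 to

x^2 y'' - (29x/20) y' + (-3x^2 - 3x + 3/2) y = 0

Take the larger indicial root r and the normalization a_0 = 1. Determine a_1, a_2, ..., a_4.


Write in Frobenius form y'' + (p(x)/x) y' + (q(x)/x^2) y = 0:
  p(x) = -29/20,  q(x) = -3x^2 - 3x + 3/2.
Indicial equation: r(r-1) + (-29/20) r + (3/2) = 0 -> roots r_1 = 5/4, r_2 = 6/5.
Take r = r_1 = 5/4. Let y(x) = x^r sum_{n>=0} a_n x^n with a_0 = 1.
Substitute y = x^r sum a_n x^n and match x^{r+n}. The recurrence is
  D(n) a_n - 3 a_{n-1} - 3 a_{n-2} = 0,  where D(n) = (r+n)(r+n-1) + (-29/20)(r+n) + (3/2).
  a_n = [3 a_{n-1} + 3 a_{n-2}] / D(n).
Since the indicial polynomial factors as (r - r_1)(r - r_2), D(n) = (r_1 + n - r_1)(r_1 + n - r_2) = n(n + 1/20).
Evaluating step by step (a_0 = 1):
  n = 1: D(1) = 1(1 + 1/20) = 21/20; numerator = 3(1) = 3; a_1 = (3)/(21/20) = 20/7
  n = 2: D(2) = 2(2 + 1/20) = 41/10; numerator = 3(20/7) + 3(1) = 81/7; a_2 = (81/7)/(41/10) = 810/287
  n = 3: D(3) = 3(3 + 1/20) = 183/20; numerator = 3(810/287) + 3(20/7) = 4890/287; a_3 = (4890/287)/(183/20) = 32600/17507
  n = 4: D(4) = 4(4 + 1/20) = 81/5; numerator = 3(32600/17507) + 3(810/287) = 246030/17507; a_4 = (246030/17507)/(81/5) = 410050/472689

r = 5/4; a_0 = 1; a_1 = 20/7; a_2 = 810/287; a_3 = 32600/17507; a_4 = 410050/472689


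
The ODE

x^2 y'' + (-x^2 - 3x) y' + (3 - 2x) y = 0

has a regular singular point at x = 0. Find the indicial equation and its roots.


Divide by x^2 to reach normal form y'' + P_1(x) y' + P_2(x) y = 0 with P_1(x) = -1 - 3/x and P_2(x) = -2/x + 3/x^2.
x = 0 is a singular point because the y'-coefficient -1 - 3/x has a pole at x = 0 and the y-coefficient -2/x + 3/x^2 has a pole at x = 0.
It is a regular singular point because x P_1(x) = p(x) = -x - 3 and x^2 P_2(x) = q(x) = 3 - 2x are polynomials, hence analytic at x = 0.
p(0) = -3,  q(0) = 3.
Indicial equation: r(r-1) + p(0) r + q(0) = 0, i.e. r^2 + (p(0) - 1) r + q(0) = 0, i.e. r^2 - 4 r + 3 = 0.
Discriminant: (-4)^2 - 4(3) = 4, so r = (4 ± 2)/2.
Solving: r_1 = 3, r_2 = 1.

indicial: r^2 - 4 r + 3 = 0; roots r_1 = 3, r_2 = 1


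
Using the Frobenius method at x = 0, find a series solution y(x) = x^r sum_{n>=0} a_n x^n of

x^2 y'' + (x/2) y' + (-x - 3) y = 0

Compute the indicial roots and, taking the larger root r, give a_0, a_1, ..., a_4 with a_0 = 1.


Write in Frobenius form y'' + (p(x)/x) y' + (q(x)/x^2) y = 0:
  p(x) = 1/2,  q(x) = -x - 3.
Indicial equation: r(r-1) + (1/2) r + (-3) = 0 -> roots r_1 = 2, r_2 = -3/2.
Take r = r_1 = 2. Let y(x) = x^r sum_{n>=0} a_n x^n with a_0 = 1.
Substitute y = x^r sum a_n x^n and match x^{r+n}. The recurrence is
  D(n) a_n - 1 a_{n-1} = 0,  where D(n) = (r+n)(r+n-1) + (1/2)(r+n) + (-3).
  a_n = 1 / D(n) * a_{n-1}.
Since the indicial polynomial factors as (r - r_1)(r - r_2), D(n) = (r_1 + n - r_1)(r_1 + n - r_2) = n(n + 7/2).
Evaluating step by step (a_0 = 1):
  n = 1: D(1) = 1(1 + 7/2) = 9/2; numerator = 1(1) = 1; a_1 = (1)/(9/2) = 2/9
  n = 2: D(2) = 2(2 + 7/2) = 11; numerator = 1(2/9) = 2/9; a_2 = (2/9)/(11) = 2/99
  n = 3: D(3) = 3(3 + 7/2) = 39/2; numerator = 1(2/99) = 2/99; a_3 = (2/99)/(39/2) = 4/3861
  n = 4: D(4) = 4(4 + 7/2) = 30; numerator = 1(4/3861) = 4/3861; a_4 = (4/3861)/(30) = 2/57915

r = 2; a_0 = 1; a_1 = 2/9; a_2 = 2/99; a_3 = 4/3861; a_4 = 2/57915


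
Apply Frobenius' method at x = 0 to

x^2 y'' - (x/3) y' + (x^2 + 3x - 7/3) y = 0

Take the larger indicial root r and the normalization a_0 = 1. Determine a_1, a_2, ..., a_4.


Write in Frobenius form y'' + (p(x)/x) y' + (q(x)/x^2) y = 0:
  p(x) = -1/3,  q(x) = x^2 + 3x - 7/3.
Indicial equation: r(r-1) + (-1/3) r + (-7/3) = 0 -> roots r_1 = 7/3, r_2 = -1.
Take r = r_1 = 7/3. Let y(x) = x^r sum_{n>=0} a_n x^n with a_0 = 1.
Substitute y = x^r sum a_n x^n and match x^{r+n}. The recurrence is
  D(n) a_n + 3 a_{n-1} + 1 a_{n-2} = 0,  where D(n) = (r+n)(r+n-1) + (-1/3)(r+n) + (-7/3).
  a_n = [-3 a_{n-1} - 1 a_{n-2}] / D(n).
Since the indicial polynomial factors as (r - r_1)(r - r_2), D(n) = (r_1 + n - r_1)(r_1 + n - r_2) = n(n + 10/3).
Evaluating step by step (a_0 = 1):
  n = 1: D(1) = 1(1 + 10/3) = 13/3; numerator = -3(1) = -3; a_1 = (-3)/(13/3) = -9/13
  n = 2: D(2) = 2(2 + 10/3) = 32/3; numerator = -3(-9/13) - 1(1) = 14/13; a_2 = (14/13)/(32/3) = 21/208
  n = 3: D(3) = 3(3 + 10/3) = 19; numerator = -3(21/208) - 1(-9/13) = 81/208; a_3 = (81/208)/(19) = 81/3952
  n = 4: D(4) = 4(4 + 10/3) = 88/3; numerator = -3(81/3952) - 1(21/208) = -321/1976; a_4 = (-321/1976)/(88/3) = -963/173888

r = 7/3; a_0 = 1; a_1 = -9/13; a_2 = 21/208; a_3 = 81/3952; a_4 = -963/173888


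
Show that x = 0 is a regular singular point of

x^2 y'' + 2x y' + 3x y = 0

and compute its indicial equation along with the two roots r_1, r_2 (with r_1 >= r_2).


Divide by x^2 to reach normal form y'' + P_1(x) y' + P_2(x) y = 0 with P_1(x) = 2/x and P_2(x) = 3/x.
x = 0 is a singular point because the y'-coefficient 2/x has a pole at x = 0 and the y-coefficient 3/x has a pole at x = 0.
It is a regular singular point because x P_1(x) = p(x) = 2 and x^2 P_2(x) = q(x) = 3x are polynomials, hence analytic at x = 0.
p(0) = 2,  q(0) = 0.
Indicial equation: r(r-1) + p(0) r + q(0) = 0, i.e. r^2 + (p(0) - 1) r + q(0) = 0, i.e. r^2 + 1 r = 0.
Discriminant: (1)^2 - 4(0) = 1, so r = (-1 ± 1)/2.
Solving: r_1 = 0, r_2 = -1.

indicial: r^2 + 1 r = 0; roots r_1 = 0, r_2 = -1


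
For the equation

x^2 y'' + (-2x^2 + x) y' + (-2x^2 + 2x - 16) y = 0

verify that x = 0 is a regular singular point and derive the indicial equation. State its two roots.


Divide by x^2 to reach normal form y'' + P_1(x) y' + P_2(x) y = 0 with P_1(x) = -2 + 1/x and P_2(x) = -2 + 2/x - 16/x^2.
x = 0 is a singular point because the y'-coefficient -2 + 1/x has a pole at x = 0 and the y-coefficient -2 + 2/x - 16/x^2 has a pole at x = 0.
It is a regular singular point because x P_1(x) = p(x) = 1 - 2x and x^2 P_2(x) = q(x) = -2x^2 + 2x - 16 are polynomials, hence analytic at x = 0.
p(0) = 1,  q(0) = -16.
Indicial equation: r(r-1) + p(0) r + q(0) = 0, i.e. r^2 + (p(0) - 1) r + q(0) = 0, i.e. r^2 - 16 = 0.
Discriminant: (0)^2 - 4(-16) = 64, so r = (0 ± 8)/2.
Solving: r_1 = 4, r_2 = -4.

indicial: r^2 - 16 = 0; roots r_1 = 4, r_2 = -4


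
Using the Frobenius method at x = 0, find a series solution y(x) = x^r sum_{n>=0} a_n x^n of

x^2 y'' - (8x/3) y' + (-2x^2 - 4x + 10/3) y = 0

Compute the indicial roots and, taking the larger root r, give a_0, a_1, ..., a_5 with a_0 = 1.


Write in Frobenius form y'' + (p(x)/x) y' + (q(x)/x^2) y = 0:
  p(x) = -8/3,  q(x) = -2x^2 - 4x + 10/3.
Indicial equation: r(r-1) + (-8/3) r + (10/3) = 0 -> roots r_1 = 2, r_2 = 5/3.
Take r = r_1 = 2. Let y(x) = x^r sum_{n>=0} a_n x^n with a_0 = 1.
Substitute y = x^r sum a_n x^n and match x^{r+n}. The recurrence is
  D(n) a_n - 4 a_{n-1} - 2 a_{n-2} = 0,  where D(n) = (r+n)(r+n-1) + (-8/3)(r+n) + (10/3).
  a_n = [4 a_{n-1} + 2 a_{n-2}] / D(n).
Since the indicial polynomial factors as (r - r_1)(r - r_2), D(n) = (r_1 + n - r_1)(r_1 + n - r_2) = n(n + 1/3).
Evaluating step by step (a_0 = 1):
  n = 1: D(1) = 1(1 + 1/3) = 4/3; numerator = 4(1) = 4; a_1 = (4)/(4/3) = 3
  n = 2: D(2) = 2(2 + 1/3) = 14/3; numerator = 4(3) + 2(1) = 14; a_2 = (14)/(14/3) = 3
  n = 3: D(3) = 3(3 + 1/3) = 10; numerator = 4(3) + 2(3) = 18; a_3 = (18)/(10) = 9/5
  n = 4: D(4) = 4(4 + 1/3) = 52/3; numerator = 4(9/5) + 2(3) = 66/5; a_4 = (66/5)/(52/3) = 99/130
  n = 5: D(5) = 5(5 + 1/3) = 80/3; numerator = 4(99/130) + 2(9/5) = 432/65; a_5 = (432/65)/(80/3) = 81/325

r = 2; a_0 = 1; a_1 = 3; a_2 = 3; a_3 = 9/5; a_4 = 99/130; a_5 = 81/325


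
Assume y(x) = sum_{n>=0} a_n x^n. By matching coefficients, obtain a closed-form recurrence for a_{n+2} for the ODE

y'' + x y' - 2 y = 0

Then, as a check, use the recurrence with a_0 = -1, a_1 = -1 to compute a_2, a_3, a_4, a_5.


Substitute y = sum_n a_n x^n.
y''(x) has coefficient (n+2)(n+1) a_{n+2} at x^n;
x y'(x) has coefficient n a_n at x^n (shift);
-2 y(x) has coefficient -2 a_n at x^n.
Matching x^n: (n+2)(n+1) a_{n+2} + (n - 2) a_n = 0.
Thus a_{n+2} = (-n + 2) / ((n+1)(n+2)) * a_n.

Check with a_0 = -1, a_1 = -1 (apply the recurrence for n = 0, 1, 2, 3): a_0 = -1, a_1 = -1, a_2 = -1, a_3 = -1/6, a_4 = 0, a_5 = 1/120.

a_(n+2) = (-n + 2) / ((n+1)(n+2)) * a_n; check: a_0 = -1, a_1 = -1, a_2 = -1, a_3 = -1/6, a_4 = 0, a_5 = 1/120


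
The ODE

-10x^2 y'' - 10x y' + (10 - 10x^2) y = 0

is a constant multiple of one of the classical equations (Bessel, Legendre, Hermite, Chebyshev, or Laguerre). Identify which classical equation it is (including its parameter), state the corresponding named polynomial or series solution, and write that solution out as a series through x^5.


All three coefficients share the factor -10; dividing through by -10 gives  x^2 y'' + x y' + (x^2 - 1) y = 0.
This matches the Bessel equation x^2 y'' + x y' + (x^2 - nu^2) y = 0 with nu^2 = 1, so nu = 1; the solution bounded at x = 0 is J_1(x).
Frobenius at x = 0: indicial roots ±nu; for r = nu the recurrence k(k + 2nu) c_k = -c_{k-2} gives the standard series J_nu(x) = sum_{k>=0} (-1)^k / (k! (k+nu)!) (x/2)^(2k+nu). Evaluate the first 3 terms:
  k = 0: (-1)^0 / (0! * 1! * 2^1) x^1 = 1/(1*1*2) x^1 = (1/2) x^1
  k = 1: (-1)^1 / (1! * 2! * 2^3) x^3 = -1/(1*2*8) x^3 = (-1/16) x^3
  k = 2: (-1)^2 / (2! * 3! * 2^5) x^5 = 1/(2*6*32) x^5 = (1/384) x^5
Hence J_1(x) = x^5/384 - x^3/16 + x/2 + ....

J_1(x); series = x^5/384 - x^3/16 + x/2


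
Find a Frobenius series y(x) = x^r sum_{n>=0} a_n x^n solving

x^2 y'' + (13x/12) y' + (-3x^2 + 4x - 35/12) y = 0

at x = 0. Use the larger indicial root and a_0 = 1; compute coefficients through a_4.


Write in Frobenius form y'' + (p(x)/x) y' + (q(x)/x^2) y = 0:
  p(x) = 13/12,  q(x) = -3x^2 + 4x - 35/12.
Indicial equation: r(r-1) + (13/12) r + (-35/12) = 0 -> roots r_1 = 5/3, r_2 = -7/4.
Take r = r_1 = 5/3. Let y(x) = x^r sum_{n>=0} a_n x^n with a_0 = 1.
Substitute y = x^r sum a_n x^n and match x^{r+n}. The recurrence is
  D(n) a_n + 4 a_{n-1} - 3 a_{n-2} = 0,  where D(n) = (r+n)(r+n-1) + (13/12)(r+n) + (-35/12).
  a_n = [-4 a_{n-1} + 3 a_{n-2}] / D(n).
Since the indicial polynomial factors as (r - r_1)(r - r_2), D(n) = (r_1 + n - r_1)(r_1 + n - r_2) = n(n + 41/12).
Evaluating step by step (a_0 = 1):
  n = 1: D(1) = 1(1 + 41/12) = 53/12; numerator = -4(1) = -4; a_1 = (-4)/(53/12) = -48/53
  n = 2: D(2) = 2(2 + 41/12) = 65/6; numerator = -4(-48/53) + 3(1) = 351/53; a_2 = (351/53)/(65/6) = 162/265
  n = 3: D(3) = 3(3 + 41/12) = 77/4; numerator = -4(162/265) + 3(-48/53) = -1368/265; a_3 = (-1368/265)/(77/4) = -5472/20405
  n = 4: D(4) = 4(4 + 41/12) = 89/3; numerator = -4(-5472/20405) + 3(162/265) = 11862/4081; a_4 = (11862/4081)/(89/3) = 35586/363209

r = 5/3; a_0 = 1; a_1 = -48/53; a_2 = 162/265; a_3 = -5472/20405; a_4 = 35586/363209


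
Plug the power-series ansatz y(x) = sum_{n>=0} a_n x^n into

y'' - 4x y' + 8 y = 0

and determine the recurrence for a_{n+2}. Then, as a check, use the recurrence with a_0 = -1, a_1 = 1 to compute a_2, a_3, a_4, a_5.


Substitute y = sum_n a_n x^n.
y''(x) has coefficient (n+2)(n+1) a_{n+2} at x^n;
-4 x y'(x) has coefficient -4 n a_n at x^n (shift);
8 y(x) has coefficient 8 a_n at x^n.
Matching x^n: (n+2)(n+1) a_{n+2} + (-4n + 8) a_n = 0.
Thus a_{n+2} = (4n - 8) / ((n+1)(n+2)) * a_n.

Check with a_0 = -1, a_1 = 1 (apply the recurrence for n = 0, 1, 2, 3): a_0 = -1, a_1 = 1, a_2 = 4, a_3 = -2/3, a_4 = 0, a_5 = -2/15.

a_(n+2) = (4n - 8) / ((n+1)(n+2)) * a_n; check: a_0 = -1, a_1 = 1, a_2 = 4, a_3 = -2/3, a_4 = 0, a_5 = -2/15


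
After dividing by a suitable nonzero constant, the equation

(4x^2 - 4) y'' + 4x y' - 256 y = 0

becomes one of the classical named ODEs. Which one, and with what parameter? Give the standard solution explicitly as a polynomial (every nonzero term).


All three coefficients share the factor -4; dividing through by -4 gives  (1 - x^2) y'' - x y' + 64 y = 0.
This matches the Chebyshev equation (1 - x^2) y'' - x y' + n^2 y = 0 (note the -x y' term, not -2x y') with n^2 = 64, so n = 8; the polynomial solution is T_8(x).
With y = sum_k a_k x^k, matching x^k gives (k+2)(k+1) a_{k+2} = (k^2 - n^2) a_k = (k - 8)(k + 8) a_k. The right side vanishes at k = 8, so the series with the parity of 8 terminates at degree 8.
Standard normalization: leading coefficient of T_n is 2^(n-1), so a_8 = 2^7 = 128. Work downward with a_k = (k+1)(k+2) a_{k+2} / ((k - 8)(k + 8)):
  a_6 = (7)(8)(128) / ((6 - 8)(6 + 8)) = 7168/(-28) = -256
  a_4 = (5)(6)(-256) / ((4 - 8)(4 + 8)) = -7680/(-48) = 160
  a_2 = (3)(4)(160) / ((2 - 8)(2 + 8)) = 1920/(-60) = -32
  a_0 = (1)(2)(-32) / ((0 - 8)(0 + 8)) = -64/(-64) = 1
Hence T_8(x) = 128 x^8 - 256 x^6 + 160 x^4 - 32 x^2 + 1.

T_8(x); series = 128 x^8 - 256 x^6 + 160 x^4 - 32 x^2 + 1


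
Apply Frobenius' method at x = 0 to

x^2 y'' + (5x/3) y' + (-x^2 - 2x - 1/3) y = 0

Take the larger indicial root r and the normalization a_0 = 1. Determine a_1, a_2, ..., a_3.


Write in Frobenius form y'' + (p(x)/x) y' + (q(x)/x^2) y = 0:
  p(x) = 5/3,  q(x) = -x^2 - 2x - 1/3.
Indicial equation: r(r-1) + (5/3) r + (-1/3) = 0 -> roots r_1 = 1/3, r_2 = -1.
Take r = r_1 = 1/3. Let y(x) = x^r sum_{n>=0} a_n x^n with a_0 = 1.
Substitute y = x^r sum a_n x^n and match x^{r+n}. The recurrence is
  D(n) a_n - 2 a_{n-1} - 1 a_{n-2} = 0,  where D(n) = (r+n)(r+n-1) + (5/3)(r+n) + (-1/3).
  a_n = [2 a_{n-1} + 1 a_{n-2}] / D(n).
Since the indicial polynomial factors as (r - r_1)(r - r_2), D(n) = (r_1 + n - r_1)(r_1 + n - r_2) = n(n + 4/3).
Evaluating step by step (a_0 = 1):
  n = 1: D(1) = 1(1 + 4/3) = 7/3; numerator = 2(1) = 2; a_1 = (2)/(7/3) = 6/7
  n = 2: D(2) = 2(2 + 4/3) = 20/3; numerator = 2(6/7) + 1(1) = 19/7; a_2 = (19/7)/(20/3) = 57/140
  n = 3: D(3) = 3(3 + 4/3) = 13; numerator = 2(57/140) + 1(6/7) = 117/70; a_3 = (117/70)/(13) = 9/70

r = 1/3; a_0 = 1; a_1 = 6/7; a_2 = 57/140; a_3 = 9/70


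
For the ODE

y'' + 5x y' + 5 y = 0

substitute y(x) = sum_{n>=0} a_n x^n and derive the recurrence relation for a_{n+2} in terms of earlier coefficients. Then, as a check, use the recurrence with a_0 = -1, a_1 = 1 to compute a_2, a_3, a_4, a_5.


Substitute y = sum_n a_n x^n.
y''(x) has coefficient (n+2)(n+1) a_{n+2} at x^n;
5 x y'(x) has coefficient 5 n a_n at x^n (shift);
5 y(x) has coefficient 5 a_n at x^n.
Matching x^n: (n+2)(n+1) a_{n+2} + (5n + 5) a_n = 0.
Thus a_{n+2} = (-5n - 5) / ((n+1)(n+2)) * a_n.

Check with a_0 = -1, a_1 = 1 (apply the recurrence for n = 0, 1, 2, 3): a_0 = -1, a_1 = 1, a_2 = 5/2, a_3 = -5/3, a_4 = -25/8, a_5 = 5/3.

a_(n+2) = (-5n - 5) / ((n+1)(n+2)) * a_n; check: a_0 = -1, a_1 = 1, a_2 = 5/2, a_3 = -5/3, a_4 = -25/8, a_5 = 5/3


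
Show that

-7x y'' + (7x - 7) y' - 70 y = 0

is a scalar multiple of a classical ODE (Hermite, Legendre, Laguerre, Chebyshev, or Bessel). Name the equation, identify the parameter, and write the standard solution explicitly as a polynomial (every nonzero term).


All three coefficients share the factor -7; dividing through by -7 gives  x y'' + (1 - x) y' + 10 y = 0.
This matches the Laguerre equation x y'' + (1 - x) y' + n y = 0 with n = 10; the polynomial solution is L_10(x).
With y = sum_k a_k x^k, matching x^k gives (k+1)k a_{k+1} + (k+1) a_{k+1} - k a_k + n a_k = 0, i.e. (k+1)^2 a_{k+1} = (k - n) a_k = (k - 10) a_k. The right side vanishes at k = 10, so the series terminates at degree 10.
Standard normalization L_n(0) = 1 gives a_0 = 1. Work upward with a_{k+1} = (k - 10) a_k / (k+1)^2:
  a_1 = (0 - 10)(1) / 1^2 = -10/1 = -10
  a_2 = (1 - 10)(-10) / 2^2 = 90/4 = 45/2
  a_3 = (2 - 10)(45/2) / 3^2 = -180/9 = -20
  a_4 = (3 - 10)(-20) / 4^2 = 140/16 = 35/4
  a_5 = (4 - 10)(35/4) / 5^2 = (-105/2)/25 = -21/10
  a_6 = (5 - 10)(-21/10) / 6^2 = (21/2)/36 = 7/24
  a_7 = (6 - 10)(7/24) / 7^2 = (-7/6)/49 = -1/42
  a_8 = (7 - 10)(-1/42) / 8^2 = (1/14)/64 = 1/896
  a_9 = (8 - 10)(1/896) / 9^2 = (-1/448)/81 = -1/36288
  a_10 = (9 - 10)(-1/36288) / 10^2 = (1/36288)/100 = 1/3628800
Hence L_10(x) = x^10/3628800 - x^9/36288 + x^8/896 - x^7/42 + 7 x^6/24 - 21 x^5/10 + 35 x^4/4 - 20 x^3 + 45 x^2/2 - 10 x + 1.

L_10(x); series = x^10/3628800 - x^9/36288 + x^8/896 - x^7/42 + 7 x^6/24 - 21 x^5/10 + 35 x^4/4 - 20 x^3 + 45 x^2/2 - 10 x + 1


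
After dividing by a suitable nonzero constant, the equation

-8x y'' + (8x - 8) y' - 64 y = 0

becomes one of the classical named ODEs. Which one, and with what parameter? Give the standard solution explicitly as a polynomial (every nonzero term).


All three coefficients share the factor -8; dividing through by -8 gives  x y'' + (1 - x) y' + 8 y = 0.
This matches the Laguerre equation x y'' + (1 - x) y' + n y = 0 with n = 8; the polynomial solution is L_8(x).
With y = sum_k a_k x^k, matching x^k gives (k+1)k a_{k+1} + (k+1) a_{k+1} - k a_k + n a_k = 0, i.e. (k+1)^2 a_{k+1} = (k - n) a_k = (k - 8) a_k. The right side vanishes at k = 8, so the series terminates at degree 8.
Standard normalization L_n(0) = 1 gives a_0 = 1. Work upward with a_{k+1} = (k - 8) a_k / (k+1)^2:
  a_1 = (0 - 8)(1) / 1^2 = -8/1 = -8
  a_2 = (1 - 8)(-8) / 2^2 = 56/4 = 14
  a_3 = (2 - 8)(14) / 3^2 = -84/9 = -28/3
  a_4 = (3 - 8)(-28/3) / 4^2 = (140/3)/16 = 35/12
  a_5 = (4 - 8)(35/12) / 5^2 = (-35/3)/25 = -7/15
  a_6 = (5 - 8)(-7/15) / 6^2 = (7/5)/36 = 7/180
  a_7 = (6 - 8)(7/180) / 7^2 = (-7/90)/49 = -1/630
  a_8 = (7 - 8)(-1/630) / 8^2 = (1/630)/64 = 1/40320
Hence L_8(x) = x^8/40320 - x^7/630 + 7 x^6/180 - 7 x^5/15 + 35 x^4/12 - 28 x^3/3 + 14 x^2 - 8 x + 1.

L_8(x); series = x^8/40320 - x^7/630 + 7 x^6/180 - 7 x^5/15 + 35 x^4/12 - 28 x^3/3 + 14 x^2 - 8 x + 1


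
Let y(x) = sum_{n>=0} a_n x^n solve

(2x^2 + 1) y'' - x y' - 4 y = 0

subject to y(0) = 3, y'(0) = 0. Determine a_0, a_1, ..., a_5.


Ansatz: y(x) = sum_{n>=0} a_n x^n, so y'(x) = sum_{n>=1} n a_n x^(n-1) and y''(x) = sum_{n>=2} n(n-1) a_n x^(n-2).
Substitute into P(x) y'' + Q(x) y' + R(x) y = 0 with P(x) = 2x^2 + 1, Q(x) = -x, R(x) = -4, and match powers of x.
Initial conditions: a_0 = 3, a_1 = 0.
Setting the coefficient of each power of x to zero and solving order by order (substituting the coefficients already found):
  x^0: 2 a_2 - 4 a_0 = 0  ->  2 a_2 = 4 a_0 = 12  ->  a_2 = 6
  x^1: 6 a_3 - 5 a_1 = 0  ->  6 a_3 = 5 a_1 = 0  ->  a_3 = 0
  x^2: 12 a_4 - 2 a_2 = 0  ->  12 a_4 = 2 a_2 = 12  ->  a_4 = 1
  x^3: 20 a_5 + 5 a_3 = 0  ->  20 a_5 = -5 a_3 = 0  ->  a_5 = 0
Truncated series: y(x) = 3 + 6 x^2 + x^4 + O(x^6).

a_0 = 3; a_1 = 0; a_2 = 6; a_3 = 0; a_4 = 1; a_5 = 0


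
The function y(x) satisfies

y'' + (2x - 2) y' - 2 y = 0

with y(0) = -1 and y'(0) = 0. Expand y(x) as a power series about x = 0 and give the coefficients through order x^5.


Ansatz: y(x) = sum_{n>=0} a_n x^n, so y'(x) = sum_{n>=1} n a_n x^(n-1) and y''(x) = sum_{n>=2} n(n-1) a_n x^(n-2).
Substitute into P(x) y'' + Q(x) y' + R(x) y = 0 with P(x) = 1, Q(x) = 2x - 2, R(x) = -2, and match powers of x.
Initial conditions: a_0 = -1, a_1 = 0.
Setting the coefficient of each power of x to zero and solving order by order (substituting the coefficients already found):
  x^0: 2 a_2 - 2 a_1 - 2 a_0 = 0  ->  2 a_2 = 2 a_1 + 2 a_0 = -2  ->  a_2 = -1
  x^1: 6 a_3 - 4 a_2 = 0  ->  6 a_3 = 4 a_2 = -4  ->  a_3 = -2/3
  x^2: 12 a_4 - 6 a_3 + 2 a_2 = 0  ->  12 a_4 = 6 a_3 - 2 a_2 = -2  ->  a_4 = -1/6
  x^3: 20 a_5 - 8 a_4 + 4 a_3 = 0  ->  20 a_5 = 8 a_4 - 4 a_3 = 4/3  ->  a_5 = 1/15
Truncated series: y(x) = -1 - x^2 - (2/3) x^3 - (1/6) x^4 + (1/15) x^5 + O(x^6).

a_0 = -1; a_1 = 0; a_2 = -1; a_3 = -2/3; a_4 = -1/6; a_5 = 1/15


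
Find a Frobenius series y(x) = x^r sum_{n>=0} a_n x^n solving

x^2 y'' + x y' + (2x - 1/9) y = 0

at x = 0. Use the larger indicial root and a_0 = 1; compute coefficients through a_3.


Write in Frobenius form y'' + (p(x)/x) y' + (q(x)/x^2) y = 0:
  p(x) = 1,  q(x) = 2x - 1/9.
Indicial equation: r(r-1) + (1) r + (-1/9) = 0 -> roots r_1 = 1/3, r_2 = -1/3.
Take r = r_1 = 1/3. Let y(x) = x^r sum_{n>=0} a_n x^n with a_0 = 1.
Substitute y = x^r sum a_n x^n and match x^{r+n}. The recurrence is
  D(n) a_n + 2 a_{n-1} = 0,  where D(n) = (r+n)(r+n-1) + (1)(r+n) + (-1/9).
  a_n = -2 / D(n) * a_{n-1}.
Since the indicial polynomial factors as (r - r_1)(r - r_2), D(n) = (r_1 + n - r_1)(r_1 + n - r_2) = n(n + 2/3).
Evaluating step by step (a_0 = 1):
  n = 1: D(1) = 1(1 + 2/3) = 5/3; numerator = -2(1) = -2; a_1 = (-2)/(5/3) = -6/5
  n = 2: D(2) = 2(2 + 2/3) = 16/3; numerator = -2(-6/5) = 12/5; a_2 = (12/5)/(16/3) = 9/20
  n = 3: D(3) = 3(3 + 2/3) = 11; numerator = -2(9/20) = -9/10; a_3 = (-9/10)/(11) = -9/110

r = 1/3; a_0 = 1; a_1 = -6/5; a_2 = 9/20; a_3 = -9/110


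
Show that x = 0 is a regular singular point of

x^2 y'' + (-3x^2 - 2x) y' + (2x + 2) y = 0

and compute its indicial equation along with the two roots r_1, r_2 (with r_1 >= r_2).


Divide by x^2 to reach normal form y'' + P_1(x) y' + P_2(x) y = 0 with P_1(x) = -3 - 2/x and P_2(x) = 2/x + 2/x^2.
x = 0 is a singular point because the y'-coefficient -3 - 2/x has a pole at x = 0 and the y-coefficient 2/x + 2/x^2 has a pole at x = 0.
It is a regular singular point because x P_1(x) = p(x) = -3x - 2 and x^2 P_2(x) = q(x) = 2x + 2 are polynomials, hence analytic at x = 0.
p(0) = -2,  q(0) = 2.
Indicial equation: r(r-1) + p(0) r + q(0) = 0, i.e. r^2 + (p(0) - 1) r + q(0) = 0, i.e. r^2 - 3 r + 2 = 0.
Discriminant: (-3)^2 - 4(2) = 1, so r = (3 ± 1)/2.
Solving: r_1 = 2, r_2 = 1.

indicial: r^2 - 3 r + 2 = 0; roots r_1 = 2, r_2 = 1


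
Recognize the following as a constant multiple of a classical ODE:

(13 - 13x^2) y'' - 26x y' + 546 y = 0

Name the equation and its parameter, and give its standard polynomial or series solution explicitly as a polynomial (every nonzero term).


All three coefficients share the factor 13; dividing through by 13 gives  (1 - x^2) y'' - 2x y' + 42 y = 0.
This matches the Legendre equation (1 - x^2) y'' - 2x y' + n(n+1) y = 0 (note the -2x y' term) with n(n+1) = 42, so n = 6; the polynomial solution is P_6(x).
With y = sum_k a_k x^k, matching x^k gives (k+2)(k+1) a_{k+2} = [k(k+1) - n(n+1)] a_k = (k - 6)(k + 7) a_k. The right side vanishes at k = 6, so the series with the parity of 6 terminates at degree 6.
Standard normalization (P_n(1) = 1): leading coefficient (2n)!/(2^n (n!)^2) = 479001600/(64*518400) = 231/16, so a_6 = 231/16. Work downward with a_k = (k+1)(k+2) a_{k+2} / ((k - 6)(k + 7)):
  a_4 = (5)(6)(231/16) / ((4 - 6)(4 + 7)) = (3465/8)/(-22) = -315/16
  a_2 = (3)(4)(-315/16) / ((2 - 6)(2 + 7)) = (-945/4)/(-36) = 105/16
  a_0 = (1)(2)(105/16) / ((0 - 6)(0 + 7)) = (105/8)/(-42) = -5/16
Hence P_6(x) = 231 x^6/16 - 315 x^4/16 + 105 x^2/16 - 5/16.

P_6(x); series = 231 x^6/16 - 315 x^4/16 + 105 x^2/16 - 5/16


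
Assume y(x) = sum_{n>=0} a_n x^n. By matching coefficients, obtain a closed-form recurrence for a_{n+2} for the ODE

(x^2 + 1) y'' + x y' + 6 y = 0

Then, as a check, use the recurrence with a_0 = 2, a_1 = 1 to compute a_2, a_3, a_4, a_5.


Substitute y = sum_n a_n x^n.
(1 + 1 x^2) y'' contributes (n+2)(n+1) a_{n+2} + n(n-1) a_n at x^n.
x y'(x) contributes n a_n at x^n.
6 y(x) contributes 6 a_n at x^n.
Matching x^n: (n+2)(n+1) a_{n+2} + (n(n-1) + n + 6) a_n = 0.
Thus a_{n+2} = (-n(n-1) - n - 6) / ((n+1)(n+2)) * a_n.

Check with a_0 = 2, a_1 = 1 (apply the recurrence for n = 0, 1, 2, 3): a_0 = 2, a_1 = 1, a_2 = -6, a_3 = -7/6, a_4 = 5, a_5 = 7/8.

a_(n+2) = (-n(n-1) - n - 6) / ((n+1)(n+2)) * a_n; check: a_0 = 2, a_1 = 1, a_2 = -6, a_3 = -7/6, a_4 = 5, a_5 = 7/8


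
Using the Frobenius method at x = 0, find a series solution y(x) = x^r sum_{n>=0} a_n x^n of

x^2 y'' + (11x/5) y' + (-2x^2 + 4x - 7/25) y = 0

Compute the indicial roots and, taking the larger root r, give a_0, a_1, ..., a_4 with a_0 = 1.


Write in Frobenius form y'' + (p(x)/x) y' + (q(x)/x^2) y = 0:
  p(x) = 11/5,  q(x) = -2x^2 + 4x - 7/25.
Indicial equation: r(r-1) + (11/5) r + (-7/25) = 0 -> roots r_1 = 1/5, r_2 = -7/5.
Take r = r_1 = 1/5. Let y(x) = x^r sum_{n>=0} a_n x^n with a_0 = 1.
Substitute y = x^r sum a_n x^n and match x^{r+n}. The recurrence is
  D(n) a_n + 4 a_{n-1} - 2 a_{n-2} = 0,  where D(n) = (r+n)(r+n-1) + (11/5)(r+n) + (-7/25).
  a_n = [-4 a_{n-1} + 2 a_{n-2}] / D(n).
Since the indicial polynomial factors as (r - r_1)(r - r_2), D(n) = (r_1 + n - r_1)(r_1 + n - r_2) = n(n + 8/5).
Evaluating step by step (a_0 = 1):
  n = 1: D(1) = 1(1 + 8/5) = 13/5; numerator = -4(1) = -4; a_1 = (-4)/(13/5) = -20/13
  n = 2: D(2) = 2(2 + 8/5) = 36/5; numerator = -4(-20/13) + 2(1) = 106/13; a_2 = (106/13)/(36/5) = 265/234
  n = 3: D(3) = 3(3 + 8/5) = 69/5; numerator = -4(265/234) + 2(-20/13) = -890/117; a_3 = (-890/117)/(69/5) = -4450/8073
  n = 4: D(4) = 4(4 + 8/5) = 112/5; numerator = -4(-4450/8073) + 2(265/234) = 36085/8073; a_4 = (36085/8073)/(112/5) = 25775/129168

r = 1/5; a_0 = 1; a_1 = -20/13; a_2 = 265/234; a_3 = -4450/8073; a_4 = 25775/129168


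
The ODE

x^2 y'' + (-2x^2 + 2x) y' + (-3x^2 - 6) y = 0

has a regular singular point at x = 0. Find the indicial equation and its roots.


Divide by x^2 to reach normal form y'' + P_1(x) y' + P_2(x) y = 0 with P_1(x) = -2 + 2/x and P_2(x) = -3 - 6/x^2.
x = 0 is a singular point because the y'-coefficient -2 + 2/x has a pole at x = 0 and the y-coefficient -3 - 6/x^2 has a pole at x = 0.
It is a regular singular point because x P_1(x) = p(x) = 2 - 2x and x^2 P_2(x) = q(x) = -3x^2 - 6 are polynomials, hence analytic at x = 0.
p(0) = 2,  q(0) = -6.
Indicial equation: r(r-1) + p(0) r + q(0) = 0, i.e. r^2 + (p(0) - 1) r + q(0) = 0, i.e. r^2 + 1 r - 6 = 0.
Discriminant: (1)^2 - 4(-6) = 25, so r = (-1 ± 5)/2.
Solving: r_1 = 2, r_2 = -3.

indicial: r^2 + 1 r - 6 = 0; roots r_1 = 2, r_2 = -3


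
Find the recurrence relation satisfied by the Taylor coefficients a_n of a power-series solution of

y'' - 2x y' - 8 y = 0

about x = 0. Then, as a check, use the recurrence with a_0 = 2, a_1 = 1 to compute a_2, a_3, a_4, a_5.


Substitute y = sum_n a_n x^n.
y''(x) has coefficient (n+2)(n+1) a_{n+2} at x^n;
-2 x y'(x) has coefficient -2 n a_n at x^n (shift);
-8 y(x) has coefficient -8 a_n at x^n.
Matching x^n: (n+2)(n+1) a_{n+2} + (-2n - 8) a_n = 0.
Thus a_{n+2} = (2n + 8) / ((n+1)(n+2)) * a_n.

Check with a_0 = 2, a_1 = 1 (apply the recurrence for n = 0, 1, 2, 3): a_0 = 2, a_1 = 1, a_2 = 8, a_3 = 5/3, a_4 = 8, a_5 = 7/6.

a_(n+2) = (2n + 8) / ((n+1)(n+2)) * a_n; check: a_0 = 2, a_1 = 1, a_2 = 8, a_3 = 5/3, a_4 = 8, a_5 = 7/6


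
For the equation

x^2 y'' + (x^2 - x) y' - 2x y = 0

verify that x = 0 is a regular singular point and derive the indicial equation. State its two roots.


Divide by x^2 to reach normal form y'' + P_1(x) y' + P_2(x) y = 0 with P_1(x) = 1 - 1/x and P_2(x) = -2/x.
x = 0 is a singular point because the y'-coefficient 1 - 1/x has a pole at x = 0 and the y-coefficient -2/x has a pole at x = 0.
It is a regular singular point because x P_1(x) = p(x) = x - 1 and x^2 P_2(x) = q(x) = -2x are polynomials, hence analytic at x = 0.
p(0) = -1,  q(0) = 0.
Indicial equation: r(r-1) + p(0) r + q(0) = 0, i.e. r^2 + (p(0) - 1) r + q(0) = 0, i.e. r^2 - 2 r = 0.
Discriminant: (-2)^2 - 4(0) = 4, so r = (2 ± 2)/2.
Solving: r_1 = 2, r_2 = 0.

indicial: r^2 - 2 r = 0; roots r_1 = 2, r_2 = 0


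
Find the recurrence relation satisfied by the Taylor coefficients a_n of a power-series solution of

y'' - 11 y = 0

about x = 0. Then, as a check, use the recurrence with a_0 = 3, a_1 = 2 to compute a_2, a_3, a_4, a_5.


Substitute y = sum_n a_n x^n into y'' + (const) y = 0.
y''(x) = sum_{n>=0} (n+2)(n+1) a_{n+2} x^n.
The ODE becomes sum_n [(n+2)(n+1) a_{n+2} - 11 a_n] x^n = 0.
Setting each coefficient to zero gives the recurrence:
  (n+2)(n+1) a_{n+2} - 11 a_n = 0,
  a_{n+2} = 11 / ((n+1)(n+2)) a_n.

Check with a_0 = 3, a_1 = 2 (apply the recurrence for n = 0, 1, 2, 3): a_0 = 3, a_1 = 2, a_2 = 33/2, a_3 = 11/3, a_4 = 121/8, a_5 = 121/60.

a_{n+2} = 11/((n+1)(n+2)) * a_n; check: a_0 = 3, a_1 = 2, a_2 = 33/2, a_3 = 11/3, a_4 = 121/8, a_5 = 121/60


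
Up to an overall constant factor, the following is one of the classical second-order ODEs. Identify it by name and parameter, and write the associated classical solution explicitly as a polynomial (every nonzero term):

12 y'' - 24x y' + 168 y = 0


All three coefficients share the factor 12; dividing through by 12 gives  y'' - 2x y' + 14 y = 0.
This matches the Hermite equation y'' - 2x y' + 2n y = 0 with 2n = 14, so n = 7; the polynomial solution is H_7(x).
With y = sum_k a_k x^k, matching x^k gives (k+2)(k+1) a_{k+2} = 2(k - n) a_k = 2(k - 7) a_k. The right side vanishes at k = 7, so the series with the parity of 7 terminates at degree 7.
Standard normalization: leading coefficient of H_n is 2^n, so a_7 = 2^7 = 128. Work downward with a_k = (k+1)(k+2) a_{k+2} / (2(k - n)):
  a_5 = (6)(7)(128) / (2(5 - 7)) = 5376/(-4) = -1344
  a_3 = (4)(5)(-1344) / (2(3 - 7)) = -26880/(-8) = 3360
  a_1 = (2)(3)(3360) / (2(1 - 7)) = 20160/(-12) = -1680
Hence H_7(x) = 128 x^7 - 1344 x^5 + 3360 x^3 - 1680 x.

H_7(x); series = 128 x^7 - 1344 x^5 + 3360 x^3 - 1680 x


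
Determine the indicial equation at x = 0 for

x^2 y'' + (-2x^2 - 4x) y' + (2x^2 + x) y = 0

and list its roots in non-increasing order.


Divide by x^2 to reach normal form y'' + P_1(x) y' + P_2(x) y = 0 with P_1(x) = -2 - 4/x and P_2(x) = 2 + 1/x.
x = 0 is a singular point because the y'-coefficient -2 - 4/x has a pole at x = 0 and the y-coefficient 2 + 1/x has a pole at x = 0.
It is a regular singular point because x P_1(x) = p(x) = -2x - 4 and x^2 P_2(x) = q(x) = 2x^2 + x are polynomials, hence analytic at x = 0.
p(0) = -4,  q(0) = 0.
Indicial equation: r(r-1) + p(0) r + q(0) = 0, i.e. r^2 + (p(0) - 1) r + q(0) = 0, i.e. r^2 - 5 r = 0.
Discriminant: (-5)^2 - 4(0) = 25, so r = (5 ± 5)/2.
Solving: r_1 = 5, r_2 = 0.

indicial: r^2 - 5 r = 0; roots r_1 = 5, r_2 = 0


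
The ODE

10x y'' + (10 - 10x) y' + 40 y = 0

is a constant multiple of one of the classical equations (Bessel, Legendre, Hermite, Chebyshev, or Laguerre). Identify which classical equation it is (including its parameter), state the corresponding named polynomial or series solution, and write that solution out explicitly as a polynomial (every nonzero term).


All three coefficients share the factor 10; dividing through by 10 gives  x y'' + (1 - x) y' + 4 y = 0.
This matches the Laguerre equation x y'' + (1 - x) y' + n y = 0 with n = 4; the polynomial solution is L_4(x).
With y = sum_k a_k x^k, matching x^k gives (k+1)k a_{k+1} + (k+1) a_{k+1} - k a_k + n a_k = 0, i.e. (k+1)^2 a_{k+1} = (k - n) a_k = (k - 4) a_k. The right side vanishes at k = 4, so the series terminates at degree 4.
Standard normalization L_n(0) = 1 gives a_0 = 1. Work upward with a_{k+1} = (k - 4) a_k / (k+1)^2:
  a_1 = (0 - 4)(1) / 1^2 = -4/1 = -4
  a_2 = (1 - 4)(-4) / 2^2 = 12/4 = 3
  a_3 = (2 - 4)(3) / 3^2 = -6/9 = -2/3
  a_4 = (3 - 4)(-2/3) / 4^2 = (2/3)/16 = 1/24
Hence L_4(x) = x^4/24 - 2 x^3/3 + 3 x^2 - 4 x + 1.

L_4(x); series = x^4/24 - 2 x^3/3 + 3 x^2 - 4 x + 1


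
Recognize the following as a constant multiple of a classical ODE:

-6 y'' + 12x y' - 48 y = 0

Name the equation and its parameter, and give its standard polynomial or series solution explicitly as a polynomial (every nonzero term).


All three coefficients share the factor -6; dividing through by -6 gives  y'' - 2x y' + 8 y = 0.
This matches the Hermite equation y'' - 2x y' + 2n y = 0 with 2n = 8, so n = 4; the polynomial solution is H_4(x).
With y = sum_k a_k x^k, matching x^k gives (k+2)(k+1) a_{k+2} = 2(k - n) a_k = 2(k - 4) a_k. The right side vanishes at k = 4, so the series with the parity of 4 terminates at degree 4.
Standard normalization: leading coefficient of H_n is 2^n, so a_4 = 2^4 = 16. Work downward with a_k = (k+1)(k+2) a_{k+2} / (2(k - n)):
  a_2 = (3)(4)(16) / (2(2 - 4)) = 192/(-4) = -48
  a_0 = (1)(2)(-48) / (2(0 - 4)) = -96/(-8) = 12
Hence H_4(x) = 16 x^4 - 48 x^2 + 12.

H_4(x); series = 16 x^4 - 48 x^2 + 12
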